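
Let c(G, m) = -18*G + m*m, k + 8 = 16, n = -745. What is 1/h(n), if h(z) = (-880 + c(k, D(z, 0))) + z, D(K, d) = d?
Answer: -1/1769 ≈ -0.00056529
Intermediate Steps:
k = 8 (k = -8 + 16 = 8)
c(G, m) = m**2 - 18*G (c(G, m) = -18*G + m**2 = m**2 - 18*G)
h(z) = -1024 + z (h(z) = (-880 + (0**2 - 18*8)) + z = (-880 + (0 - 144)) + z = (-880 - 144) + z = -1024 + z)
1/h(n) = 1/(-1024 - 745) = 1/(-1769) = -1/1769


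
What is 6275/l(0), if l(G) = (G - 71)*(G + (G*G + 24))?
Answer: -6275/1704 ≈ -3.6825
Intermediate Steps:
l(G) = (-71 + G)*(24 + G + G**2) (l(G) = (-71 + G)*(G + (G**2 + 24)) = (-71 + G)*(G + (24 + G**2)) = (-71 + G)*(24 + G + G**2))
6275/l(0) = 6275/(-1704 + 0**3 - 70*0**2 - 47*0) = 6275/(-1704 + 0 - 70*0 + 0) = 6275/(-1704 + 0 + 0 + 0) = 6275/(-1704) = 6275*(-1/1704) = -6275/1704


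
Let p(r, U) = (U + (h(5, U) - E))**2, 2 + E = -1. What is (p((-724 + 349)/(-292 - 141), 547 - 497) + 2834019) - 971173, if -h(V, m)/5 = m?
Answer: 1901655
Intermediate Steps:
h(V, m) = -5*m
E = -3 (E = -2 - 1 = -3)
p(r, U) = (3 - 4*U)**2 (p(r, U) = (U + (-5*U - 1*(-3)))**2 = (U + (-5*U + 3))**2 = (U + (3 - 5*U))**2 = (3 - 4*U)**2)
(p((-724 + 349)/(-292 - 141), 547 - 497) + 2834019) - 971173 = ((-3 + 4*(547 - 497))**2 + 2834019) - 971173 = ((-3 + 4*50)**2 + 2834019) - 971173 = ((-3 + 200)**2 + 2834019) - 971173 = (197**2 + 2834019) - 971173 = (38809 + 2834019) - 971173 = 2872828 - 971173 = 1901655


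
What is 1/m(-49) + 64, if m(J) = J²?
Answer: 153665/2401 ≈ 64.000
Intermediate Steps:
1/m(-49) + 64 = 1/((-49)²) + 64 = 1/2401 + 64 = 153665/2401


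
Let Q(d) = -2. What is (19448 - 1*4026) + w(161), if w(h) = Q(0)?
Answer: 15420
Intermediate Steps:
w(h) = -2
(19448 - 1*4026) + w(161) = (19448 - 1*4026) - 2 = (19448 - 4026) - 2 = 15422 - 2 = 15420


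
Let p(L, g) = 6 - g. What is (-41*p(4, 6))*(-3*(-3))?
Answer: 0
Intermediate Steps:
(-41*p(4, 6))*(-3*(-3)) = (-41*(6 - 1*6))*(-3*(-3)) = -41*(6 - 6)*9 = -41*0*9 = 0*9 = 0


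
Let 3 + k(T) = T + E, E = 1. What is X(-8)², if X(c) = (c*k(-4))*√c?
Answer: -18432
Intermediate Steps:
k(T) = -2 + T (k(T) = -3 + (T + 1) = -3 + (1 + T) = -2 + T)
X(c) = -6*c^(3/2) (X(c) = (c*(-2 - 4))*√c = (c*(-6))*√c = (-6*c)*√c = -6*c^(3/2))
X(-8)² = (-(-96)*I*√2)² = (96*I*√2)² = -18432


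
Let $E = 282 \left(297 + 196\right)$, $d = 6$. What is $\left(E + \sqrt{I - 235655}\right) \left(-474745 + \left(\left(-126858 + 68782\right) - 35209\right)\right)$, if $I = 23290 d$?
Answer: $-78970938780 - 568030 i \sqrt{95915} \approx -7.8971 \cdot 10^{10} - 1.7592 \cdot 10^{8} i$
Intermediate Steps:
$I = 139740$ ($I = 23290 \cdot 6 = 139740$)
$E = 139026$ ($E = 282 \cdot 493 = 139026$)
$\left(E + \sqrt{I - 235655}\right) \left(-474745 + \left(\left(-126858 + 68782\right) - 35209\right)\right) = \left(139026 + \sqrt{139740 - 235655}\right) \left(-474745 + \left(\left(-126858 + 68782\right) - 35209\right)\right) = \left(139026 + \sqrt{-95915}\right) \left(-474745 - 93285\right) = \left(139026 + i \sqrt{95915}\right) \left(-474745 - 93285\right) = \left(139026 + i \sqrt{95915}\right) \left(-568030\right) = -78970938780 - 568030 i \sqrt{95915}$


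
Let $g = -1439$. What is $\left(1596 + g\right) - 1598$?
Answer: $-1441$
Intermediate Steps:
$\left(1596 + g\right) - 1598 = \left(1596 - 1439\right) - 1598 = 157 - 1598 = -1441$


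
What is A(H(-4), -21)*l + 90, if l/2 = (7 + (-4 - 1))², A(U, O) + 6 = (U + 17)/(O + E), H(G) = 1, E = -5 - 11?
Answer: 1410/37 ≈ 38.108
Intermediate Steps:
E = -16
A(U, O) = -6 + (17 + U)/(-16 + O) (A(U, O) = -6 + (U + 17)/(O - 16) = -6 + (17 + U)/(-16 + O))
l = 8 (l = 2*(7 + (-4 - 1))² = 2*(7 - 5)² = 2*2² = 2*4 = 8)
A(H(-4), -21)*l + 90 = ((113 + 1 - 6*(-21))/(-16 - 21))*8 + 90 = ((113 + 1 + 126)/(-37))*8 + 90 = -1/37*240*8 + 90 = -240/37*8 + 90 = -1920/37 + 90 = 1410/37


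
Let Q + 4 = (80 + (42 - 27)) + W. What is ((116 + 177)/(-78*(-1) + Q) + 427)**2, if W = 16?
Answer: 6286586944/34225 ≈ 1.8368e+5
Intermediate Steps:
Q = 107 (Q = -4 + ((80 + (42 - 27)) + 16) = -4 + ((80 + 15) + 16) = -4 + (95 + 16) = -4 + 111 = 107)
((116 + 177)/(-78*(-1) + Q) + 427)**2 = ((116 + 177)/(-78*(-1) + 107) + 427)**2 = (293/(78 + 107) + 427)**2 = (293/185 + 427)**2 = (79288/185)**2 = 6286586944/34225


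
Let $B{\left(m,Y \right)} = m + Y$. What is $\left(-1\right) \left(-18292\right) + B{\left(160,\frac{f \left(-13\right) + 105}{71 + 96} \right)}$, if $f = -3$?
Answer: $\frac{3081628}{167} \approx 18453.0$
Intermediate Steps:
$B{\left(m,Y \right)} = Y + m$
$\left(-1\right) \left(-18292\right) + B{\left(160,\frac{f \left(-13\right) + 105}{71 + 96} \right)} = \left(-1\right) \left(-18292\right) + \left(\frac{\left(-3\right) \left(-13\right) + 105}{71 + 96} + 160\right) = 18292 + \left(\frac{39 + 105}{167} + 160\right) = 18292 + \left(144 \cdot \frac{1}{167} + 160\right) = 18292 + \left(\frac{144}{167} + 160\right) = 18292 + \frac{26864}{167} = \frac{3081628}{167}$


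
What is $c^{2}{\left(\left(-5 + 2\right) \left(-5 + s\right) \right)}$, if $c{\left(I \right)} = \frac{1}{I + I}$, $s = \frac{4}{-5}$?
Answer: $\frac{25}{30276} \approx 0.00082574$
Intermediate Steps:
$s = - \frac{4}{5}$ ($s = 4 \left(- \frac{1}{5}\right) = - \frac{4}{5} \approx -0.8$)
$c{\left(I \right)} = \frac{1}{2 I}$
$c^{2}{\left(\left(-5 + 2\right) \left(-5 + s\right) \right)} = \left(\frac{1}{2 \left(-5 + 2\right) \left(-5 - \frac{4}{5}\right)}\right)^{2} = \left(\frac{1}{2 \left(\left(-3\right) \left(- \frac{29}{5}\right)\right)}\right)^{2} = \left(\frac{1}{2 \cdot \frac{87}{5}}\right)^{2} = \left(\frac{1}{2} \cdot \frac{5}{87}\right)^{2} = \left(\frac{5}{174}\right)^{2} = \frac{25}{30276}$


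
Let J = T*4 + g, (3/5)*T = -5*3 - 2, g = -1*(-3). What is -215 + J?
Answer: -976/3 ≈ -325.33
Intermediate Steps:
g = 3
T = -85/3 (T = 5*(-5*3 - 2)/3 = 5*(-15 - 2)/3 = (5/3)*(-17) = -85/3 ≈ -28.333)
J = -331/3 (J = -85/3*4 + 3 = -340/3 + 3 = -331/3 ≈ -110.33)
-215 + J = -215 - 331/3 = -976/3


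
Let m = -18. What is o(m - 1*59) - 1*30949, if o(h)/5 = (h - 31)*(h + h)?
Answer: 52211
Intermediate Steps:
o(h) = 10*h*(-31 + h) (o(h) = 5*((h - 31)*(h + h)) = 5*((-31 + h)*(2*h)) = 5*(2*h*(-31 + h)) = 10*h*(-31 + h))
o(m - 1*59) - 1*30949 = 10*(-18 - 1*59)*(-31 + (-18 - 1*59)) - 1*30949 = 10*(-18 - 59)*(-31 + (-18 - 59)) - 30949 = 10*(-77)*(-31 - 77) - 30949 = 10*(-77)*(-108) - 30949 = 83160 - 30949 = 52211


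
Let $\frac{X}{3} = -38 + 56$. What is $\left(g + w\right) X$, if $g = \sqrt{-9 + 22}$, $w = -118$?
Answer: $-6372 + 54 \sqrt{13} \approx -6177.3$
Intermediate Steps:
$X = 54$ ($X = 3 \left(-38 + 56\right) = 3 \cdot 18 = 54$)
$g = \sqrt{13} \approx 3.6056$
$\left(g + w\right) X = \left(\sqrt{13} - 118\right) 54 = \left(-118 + \sqrt{13}\right) 54 = -6372 + 54 \sqrt{13}$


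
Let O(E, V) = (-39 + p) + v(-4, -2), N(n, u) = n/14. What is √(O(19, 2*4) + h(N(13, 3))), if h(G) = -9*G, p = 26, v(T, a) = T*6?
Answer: I*√8890/14 ≈ 6.7348*I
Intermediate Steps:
v(T, a) = 6*T
N(n, u) = n/14 (N(n, u) = n*(1/14) = n/14)
O(E, V) = -37 (O(E, V) = (-39 + 26) + 6*(-4) = -13 - 24 = -37)
√(O(19, 2*4) + h(N(13, 3))) = √(-37 - 9*13/14) = √(-37 - 117/14) = √(-635/14) = I*√8890/14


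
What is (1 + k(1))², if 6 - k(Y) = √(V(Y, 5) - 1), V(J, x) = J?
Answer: 49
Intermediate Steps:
k(Y) = 6 - √(-1 + Y) (k(Y) = 6 - √(Y - 1) = 6 - √(-1 + Y))
(1 + k(1))² = (1 + (6 - √(-1 + 1)))² = (1 + (6 - √0))² = (1 + (6 - 1*0))² = (1 + (6 + 0))² = (1 + 6)² = 7² = 49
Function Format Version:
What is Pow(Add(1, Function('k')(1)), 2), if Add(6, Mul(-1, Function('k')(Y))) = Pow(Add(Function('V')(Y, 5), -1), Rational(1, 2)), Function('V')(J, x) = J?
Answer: 49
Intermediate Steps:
Function('k')(Y) = Add(6, Mul(-1, Pow(Add(-1, Y), Rational(1, 2)))) (Function('k')(Y) = Add(6, Mul(-1, Pow(Add(Y, -1), Rational(1, 2)))) = Add(6, Mul(-1, Pow(Add(-1, Y), Rational(1, 2)))))
Pow(Add(1, Function('k')(1)), 2) = Pow(Add(1, Add(6, Mul(-1, Pow(Add(-1, 1), Rational(1, 2))))), 2) = Pow(Add(1, Add(6, Mul(-1, Pow(0, Rational(1, 2))))), 2) = Pow(Add(1, Add(6, Mul(-1, 0))), 2) = Pow(Add(1, Add(6, 0)), 2) = Pow(Add(1, 6), 2) = Pow(7, 2) = 49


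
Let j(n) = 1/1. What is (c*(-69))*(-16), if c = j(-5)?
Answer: 1104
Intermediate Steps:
j(n) = 1
c = 1
(c*(-69))*(-16) = (1*(-69))*(-16) = -69*(-16) = 1104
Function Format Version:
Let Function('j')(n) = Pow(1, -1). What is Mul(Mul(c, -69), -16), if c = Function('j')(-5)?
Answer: 1104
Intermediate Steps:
Function('j')(n) = 1
c = 1
Mul(Mul(c, -69), -16) = Mul(Mul(1, -69), -16) = Mul(-69, -16) = 1104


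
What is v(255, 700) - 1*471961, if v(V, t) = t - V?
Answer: -471516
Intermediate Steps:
v(255, 700) - 1*471961 = (700 - 1*255) - 1*471961 = (700 - 255) - 471961 = 445 - 471961 = -471516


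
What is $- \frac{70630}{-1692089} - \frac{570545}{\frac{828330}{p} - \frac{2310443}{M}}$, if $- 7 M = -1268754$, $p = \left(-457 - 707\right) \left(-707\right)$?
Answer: $\frac{6000038206321878907325}{123468854967898444} \approx 48596.0$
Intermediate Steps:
$p = 822948$ ($p = \left(-1164\right) \left(-707\right) = 822948$)
$M = \frac{1268754}{7}$ ($M = \left(- \frac{1}{7}\right) \left(-1268754\right) = \frac{1268754}{7} \approx 1.8125 \cdot 10^{5}$)
$- \frac{70630}{-1692089} - \frac{570545}{\frac{828330}{p} - \frac{2310443}{M}} = - \frac{70630}{-1692089} - \frac{570545}{\frac{828330}{822948} - \frac{2310443}{\frac{1268754}{7}}} = \left(-70630\right) \left(- \frac{1}{1692089}\right) - \frac{570545}{828330 \cdot \frac{1}{822948} - \frac{16173101}{1268754}} = \frac{10090}{241727} - \frac{570545}{\frac{138055}{137158} - \frac{16173101}{1268754}} = \frac{10090}{241727} - \frac{570545}{- \frac{510778088372}{43504940283}} = \frac{10090}{241727} - - \frac{24821526153764235}{510778088372} = \frac{10090}{241727} + \frac{24821526153764235}{510778088372} = \frac{6000038206321878907325}{123468854967898444}$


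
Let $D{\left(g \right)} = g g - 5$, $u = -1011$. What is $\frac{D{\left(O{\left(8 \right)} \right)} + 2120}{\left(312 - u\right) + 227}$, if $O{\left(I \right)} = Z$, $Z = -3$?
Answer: $\frac{1062}{775} \approx 1.3703$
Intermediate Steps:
$O{\left(I \right)} = -3$
$D{\left(g \right)} = -5 + g^{2}$ ($D{\left(g \right)} = g^{2} - 5 = -5 + g^{2}$)
$\frac{D{\left(O{\left(8 \right)} \right)} + 2120}{\left(312 - u\right) + 227} = \frac{\left(-5 + \left(-3\right)^{2}\right) + 2120}{\left(312 - -1011\right) + 227} = \frac{\left(-5 + 9\right) + 2120}{\left(312 + 1011\right) + 227} = \frac{4 + 2120}{1323 + 227} = \frac{2124}{1550} = 2124 \cdot \frac{1}{1550} = \frac{1062}{775}$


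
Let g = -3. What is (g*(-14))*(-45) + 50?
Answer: -1840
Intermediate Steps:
(g*(-14))*(-45) + 50 = -3*(-14)*(-45) + 50 = 42*(-45) + 50 = -1890 + 50 = -1840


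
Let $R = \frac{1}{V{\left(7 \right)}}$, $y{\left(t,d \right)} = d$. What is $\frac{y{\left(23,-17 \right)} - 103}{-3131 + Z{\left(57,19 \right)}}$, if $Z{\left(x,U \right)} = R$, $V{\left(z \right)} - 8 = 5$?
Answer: $\frac{780}{20351} \approx 0.038327$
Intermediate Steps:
$V{\left(z \right)} = 13$ ($V{\left(z \right)} = 8 + 5 = 13$)
$R = \frac{1}{13} \approx 0.076923$
$Z{\left(x,U \right)} = \frac{1}{13}$
$\frac{y{\left(23,-17 \right)} - 103}{-3131 + Z{\left(57,19 \right)}} = \frac{-17 - 103}{-3131 + \frac{1}{13}} = \frac{-17 - 103}{- \frac{40702}{13}} = \left(-17 - 103\right) \left(- \frac{13}{40702}\right) = \left(-120\right) \left(- \frac{13}{40702}\right) = \frac{780}{20351}$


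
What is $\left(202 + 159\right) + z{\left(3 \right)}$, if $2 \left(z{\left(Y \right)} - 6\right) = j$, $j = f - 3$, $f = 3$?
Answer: $367$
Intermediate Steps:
$j = 0$ ($j = 3 - 3 = 0$)
$z{\left(Y \right)} = 6$ ($z{\left(Y \right)} = 6 + \frac{1}{2} \cdot 0 = 6 + 0 = 6$)
$\left(202 + 159\right) + z{\left(3 \right)} = \left(202 + 159\right) + 6 = 361 + 6 = 367$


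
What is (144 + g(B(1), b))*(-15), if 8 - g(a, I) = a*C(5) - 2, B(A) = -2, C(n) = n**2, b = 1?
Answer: -3060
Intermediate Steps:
g(a, I) = 10 - 25*a (g(a, I) = 8 - (a*5**2 - 2) = 8 - (a*25 - 2) = 8 - (25*a - 2) = 8 - (-2 + 25*a) = 8 + (2 - 25*a) = 10 - 25*a)
(144 + g(B(1), b))*(-15) = (144 + (10 - 25*(-2)))*(-15) = (144 + (10 + 50))*(-15) = (144 + 60)*(-15) = 204*(-15) = -3060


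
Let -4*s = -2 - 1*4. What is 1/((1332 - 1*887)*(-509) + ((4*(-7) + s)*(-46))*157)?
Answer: -1/35122 ≈ -2.8472e-5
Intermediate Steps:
s = 3/2 (s = -(-2 - 1*4)/4 = -(-2 - 4)/4 = -¼*(-6) = 3/2 ≈ 1.5000)
1/((1332 - 1*887)*(-509) + ((4*(-7) + s)*(-46))*157) = 1/((1332 - 1*887)*(-509) + ((4*(-7) + 3/2)*(-46))*157) = 1/((1332 - 887)*(-509) + ((-28 + 3/2)*(-46))*157) = 1/(445*(-509) - 53/2*(-46)*157) = 1/(-226505 + 1219*157) = 1/(-226505 + 191383) = 1/(-35122) = -1/35122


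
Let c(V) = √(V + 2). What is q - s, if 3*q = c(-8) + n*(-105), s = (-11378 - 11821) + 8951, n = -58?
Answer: 16278 + I*√6/3 ≈ 16278.0 + 0.8165*I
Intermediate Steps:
c(V) = √(2 + V)
s = -14248 (s = -23199 + 8951 = -14248)
q = 2030 + I*√6/3 (q = (√(2 - 8) - 58*(-105))/3 = (√(-6) + 6090)/3 = (I*√6 + 6090)/3 = (6090 + I*√6)/3 = 2030 + I*√6/3 ≈ 2030.0 + 0.8165*I)
q - s = (2030 + I*√6/3) - 1*(-14248) = (2030 + I*√6/3) + 14248 = 16278 + I*√6/3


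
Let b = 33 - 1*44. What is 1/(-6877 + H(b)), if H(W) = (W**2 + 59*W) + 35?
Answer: -1/7370 ≈ -0.00013569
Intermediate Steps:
b = -11 (b = 33 - 44 = -11)
H(W) = 35 + W**2 + 59*W
1/(-6877 + H(b)) = 1/(-6877 + (35 + (-11)**2 + 59*(-11))) = 1/(-6877 + (35 + 121 - 649)) = 1/(-6877 - 493) = 1/(-7370) = -1/7370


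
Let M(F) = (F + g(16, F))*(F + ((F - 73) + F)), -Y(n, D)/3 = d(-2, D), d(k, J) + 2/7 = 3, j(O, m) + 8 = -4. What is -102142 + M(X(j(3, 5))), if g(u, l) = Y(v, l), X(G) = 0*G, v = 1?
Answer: -710833/7 ≈ -1.0155e+5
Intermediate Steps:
j(O, m) = -12 (j(O, m) = -8 - 4 = -12)
d(k, J) = 19/7 (d(k, J) = -2/7 + 3 = 19/7)
Y(n, D) = -57/7 (Y(n, D) = -3*19/7 = -57/7)
X(G) = 0
g(u, l) = -57/7
M(F) = (-73 + 3*F)*(-57/7 + F) (M(F) = (F - 57/7)*(F + ((F - 73) + F)) = (-57/7 + F)*(F + ((-73 + F) + F)) = (-57/7 + F)*(F + (-73 + 2*F)) = (-57/7 + F)*(-73 + 3*F) = (-73 + 3*F)*(-57/7 + F))
-102142 + M(X(j(3, 5))) = -102142 + (4161/7 + 3*0**2 - 682/7*0) = -102142 + (4161/7 + 3*0 + 0) = -102142 + (4161/7 + 0 + 0) = -102142 + 4161/7 = -710833/7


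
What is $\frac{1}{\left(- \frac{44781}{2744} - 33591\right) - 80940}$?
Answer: $- \frac{2744}{314317845} \approx -8.73 \cdot 10^{-6}$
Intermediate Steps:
$\frac{1}{\left(- \frac{44781}{2744} - 33591\right) - 80940} = \frac{1}{- \frac{92218485}{2744} - 80940} = \frac{1}{- \frac{314317845}{2744}} = - \frac{2744}{314317845}$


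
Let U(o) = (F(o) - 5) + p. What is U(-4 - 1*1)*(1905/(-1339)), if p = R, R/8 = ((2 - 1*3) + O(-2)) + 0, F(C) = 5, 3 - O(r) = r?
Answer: -60960/1339 ≈ -45.526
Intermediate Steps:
O(r) = 3 - r
R = 32 (R = 8*(((2 - 1*3) + (3 - 1*(-2))) + 0) = 8*(((2 - 3) + (3 + 2)) + 0) = 8*((-1 + 5) + 0) = 8*(4 + 0) = 8*4 = 32)
p = 32
U(o) = 32 (U(o) = (5 - 5) + 32 = 0 + 32 = 32)
U(-4 - 1*1)*(1905/(-1339)) = 32*(1905/(-1339)) = 32*(1905*(-1/1339)) = 32*(-1905/1339) = -60960/1339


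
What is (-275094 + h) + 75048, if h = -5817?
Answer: -205863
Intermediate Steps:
(-275094 + h) + 75048 = (-275094 - 5817) + 75048 = -280911 + 75048 = -205863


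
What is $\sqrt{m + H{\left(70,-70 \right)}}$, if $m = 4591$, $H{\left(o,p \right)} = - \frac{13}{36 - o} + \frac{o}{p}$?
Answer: $\frac{\sqrt{5306482}}{34} \approx 67.752$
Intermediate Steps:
$\sqrt{m + H{\left(70,-70 \right)}} = \sqrt{4591 + \frac{70^{2} - 2520 + 13 \left(-70\right)}{\left(-70\right) \left(-36 + 70\right)}} = \sqrt{4591 - \frac{4900 - 2520 - 910}{70 \cdot 34}} = \sqrt{4591 - \frac{1}{2380} \cdot 1470} = \sqrt{4591 - \frac{21}{34}} = \sqrt{\frac{156073}{34}} = \frac{\sqrt{5306482}}{34}$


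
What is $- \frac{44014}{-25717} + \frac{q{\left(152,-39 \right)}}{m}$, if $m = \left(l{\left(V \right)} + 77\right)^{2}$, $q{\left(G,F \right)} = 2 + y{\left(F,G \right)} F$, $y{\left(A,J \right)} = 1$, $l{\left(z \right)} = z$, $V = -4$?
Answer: $\frac{233599077}{137045893} \approx 1.7045$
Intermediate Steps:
$q{\left(G,F \right)} = 2 + F$ ($q{\left(G,F \right)} = 2 + 1 F = 2 + F$)
$m = 5329$ ($m = \left(-4 + 77\right)^{2} = 73^{2} = 5329$)
$- \frac{44014}{-25717} + \frac{q{\left(152,-39 \right)}}{m} = - \frac{44014}{-25717} + \frac{2 - 39}{5329} = \left(-44014\right) \left(- \frac{1}{25717}\right) - \frac{37}{5329} = \frac{44014}{25717} - \frac{37}{5329} = \frac{233599077}{137045893}$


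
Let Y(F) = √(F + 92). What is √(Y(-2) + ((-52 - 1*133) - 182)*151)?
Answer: √(-55417 + 3*√10) ≈ 235.39*I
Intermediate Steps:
Y(F) = √(92 + F)
√(Y(-2) + ((-52 - 1*133) - 182)*151) = √(√(92 - 2) + ((-52 - 1*133) - 182)*151) = √(√90 + ((-52 - 133) - 182)*151) = √(3*√10 + (-185 - 182)*151) = √(3*√10 - 367*151) = √(3*√10 - 55417) = √(-55417 + 3*√10)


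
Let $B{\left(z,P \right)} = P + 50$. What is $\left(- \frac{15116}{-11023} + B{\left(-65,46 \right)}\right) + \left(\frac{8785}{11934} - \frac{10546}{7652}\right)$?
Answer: $\frac{12171065857915}{125826123033} \approx 96.729$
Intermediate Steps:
$B{\left(z,P \right)} = 50 + P$
$\left(- \frac{15116}{-11023} + B{\left(-65,46 \right)}\right) + \left(\frac{8785}{11934} - \frac{10546}{7652}\right) = \left(- \frac{15116}{-11023} + \left(50 + 46\right)\right) + \left(\frac{8785}{11934} - \frac{10546}{7652}\right) = \left(\left(-15116\right) \left(- \frac{1}{11023}\right) + 96\right) + \left(8785 \cdot \frac{1}{11934} - \frac{5273}{3826}\right) = \left(\frac{15116}{11023} + 96\right) + \left(\frac{8785}{11934} - \frac{5273}{3826}\right) = \frac{1073324}{11023} - \frac{7329143}{11414871} = \frac{12171065857915}{125826123033}$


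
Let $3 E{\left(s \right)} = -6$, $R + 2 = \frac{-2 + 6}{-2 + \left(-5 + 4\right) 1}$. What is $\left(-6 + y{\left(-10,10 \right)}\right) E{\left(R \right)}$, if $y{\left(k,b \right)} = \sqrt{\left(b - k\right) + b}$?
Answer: $12 - 2 \sqrt{30} \approx 1.0455$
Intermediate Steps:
$y{\left(k,b \right)} = \sqrt{- k + 2 b}$
$R = - \frac{10}{3}$ ($R = -2 + \frac{-2 + 6}{-2 + \left(-5 + 4\right) 1} = -2 + \frac{4}{-2 - 1} = -2 + \frac{4}{-3} = -2 + 4 \left(- \frac{1}{3}\right) = -2 - \frac{4}{3} = - \frac{10}{3} \approx -3.3333$)
$E{\left(s \right)} = -2$ ($E{\left(s \right)} = \frac{1}{3} \left(-6\right) = -2$)
$\left(-6 + y{\left(-10,10 \right)}\right) E{\left(R \right)} = \left(-6 + \sqrt{\left(-1\right) \left(-10\right) + 2 \cdot 10}\right) \left(-2\right) = \left(-6 + \sqrt{10 + 20}\right) \left(-2\right) = \left(-6 + \sqrt{30}\right) \left(-2\right) = 12 - 2 \sqrt{30}$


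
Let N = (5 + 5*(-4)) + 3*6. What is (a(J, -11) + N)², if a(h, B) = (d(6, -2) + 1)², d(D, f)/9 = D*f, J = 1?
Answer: 131148304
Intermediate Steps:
d(D, f) = 9*D*f (d(D, f) = 9*(D*f) = 9*D*f)
a(h, B) = 11449 (a(h, B) = (9*6*(-2) + 1)² = (-108 + 1)² = (-107)² = 11449)
N = 3 (N = (5 - 20) + 18 = -15 + 18 = 3)
(a(J, -11) + N)² = (11449 + 3)² = 11452² = 131148304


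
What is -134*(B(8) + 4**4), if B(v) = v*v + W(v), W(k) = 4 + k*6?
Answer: -49848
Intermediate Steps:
W(k) = 4 + 6*k
B(v) = 4 + v**2 + 6*v (B(v) = v*v + (4 + 6*v) = v**2 + (4 + 6*v) = 4 + v**2 + 6*v)
-134*(B(8) + 4**4) = -134*((4 + 8**2 + 6*8) + 4**4) = -134*((4 + 64 + 48) + 256) = -134*(116 + 256) = -134*372 = -49848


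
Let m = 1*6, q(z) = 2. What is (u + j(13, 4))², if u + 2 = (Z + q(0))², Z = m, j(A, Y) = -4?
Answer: 3364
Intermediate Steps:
m = 6
Z = 6
u = 62 (u = -2 + (6 + 2)² = -2 + 8² = -2 + 64 = 62)
(u + j(13, 4))² = (62 - 4)² = 58² = 3364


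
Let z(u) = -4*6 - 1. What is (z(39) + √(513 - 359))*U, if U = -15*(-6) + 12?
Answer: -2550 + 102*√154 ≈ -1284.2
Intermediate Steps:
z(u) = -25 (z(u) = -24 - 1 = -25)
U = 102 (U = 90 + 12 = 102)
(z(39) + √(513 - 359))*U = (-25 + √(513 - 359))*102 = (-25 + √154)*102 = -2550 + 102*√154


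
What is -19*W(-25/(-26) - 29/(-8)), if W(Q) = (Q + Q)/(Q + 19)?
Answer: -18126/2453 ≈ -7.3893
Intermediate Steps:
W(Q) = 2*Q/(19 + Q) (W(Q) = (2*Q)/(19 + Q) = 2*Q/(19 + Q))
-19*W(-25/(-26) - 29/(-8)) = -38*(-25/(-26) - 29/(-8))/(19 + (-25/(-26) - 29/(-8))) = -38*(-25*(-1/26) - 29*(-⅛))/(19 + (-25*(-1/26) - 29*(-⅛))) = -38*(25/26 + 29/8)/(19 + (25/26 + 29/8)) = -38*477/(104*(19 + 477/104)) = -38*477/(104*2453/104) = -38*477*104/(104*2453) = -19*954/2453 = -18126/2453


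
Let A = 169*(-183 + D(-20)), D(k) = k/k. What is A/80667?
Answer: -30758/80667 ≈ -0.38130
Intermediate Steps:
D(k) = 1
A = -30758 (A = 169*(-183 + 1) = 169*(-182) = -30758)
A/80667 = -30758/80667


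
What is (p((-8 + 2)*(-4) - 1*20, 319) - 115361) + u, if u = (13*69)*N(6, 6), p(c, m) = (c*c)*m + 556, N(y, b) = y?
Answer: -104319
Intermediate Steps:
p(c, m) = 556 + m*c² (p(c, m) = c²*m + 556 = m*c² + 556 = 556 + m*c²)
u = 5382 (u = (13*69)*6 = 897*6 = 5382)
(p((-8 + 2)*(-4) - 1*20, 319) - 115361) + u = ((556 + 319*((-8 + 2)*(-4) - 1*20)²) - 115361) + 5382 = ((556 + 319*(-6*(-4) - 20)²) - 115361) + 5382 = ((556 + 319*(24 - 20)²) - 115361) + 5382 = ((556 + 319*4²) - 115361) + 5382 = ((556 + 319*16) - 115361) + 5382 = ((556 + 5104) - 115361) + 5382 = (5660 - 115361) + 5382 = -109701 + 5382 = -104319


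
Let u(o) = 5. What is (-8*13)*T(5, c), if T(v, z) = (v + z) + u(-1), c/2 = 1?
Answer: -1248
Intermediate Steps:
c = 2 (c = 2*1 = 2)
T(v, z) = 5 + v + z (T(v, z) = (v + z) + 5 = 5 + v + z)
(-8*13)*T(5, c) = (-8*13)*(5 + 5 + 2) = -104*12 = -1248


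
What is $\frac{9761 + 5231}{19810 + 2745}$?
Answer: $\frac{14992}{22555} \approx 0.66469$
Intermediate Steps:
$\frac{9761 + 5231}{19810 + 2745} = \frac{14992}{22555}$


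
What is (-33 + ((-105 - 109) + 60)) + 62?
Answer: -125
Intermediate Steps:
(-33 + ((-105 - 109) + 60)) + 62 = (-33 + (-214 + 60)) + 62 = (-33 - 154) + 62 = -187 + 62 = -125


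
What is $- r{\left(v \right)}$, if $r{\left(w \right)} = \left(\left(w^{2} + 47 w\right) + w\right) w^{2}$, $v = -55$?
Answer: $-1164625$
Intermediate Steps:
$r{\left(w \right)} = w^{2} \left(w^{2} + 48 w\right)$ ($r{\left(w \right)} = \left(w^{2} + 48 w\right) w^{2} = w^{2} \left(w^{2} + 48 w\right)$)
$- r{\left(v \right)} = - \left(-55\right)^{3} \left(48 - 55\right) = - \left(-166375\right) \left(-7\right) = \left(-1\right) 1164625 = -1164625$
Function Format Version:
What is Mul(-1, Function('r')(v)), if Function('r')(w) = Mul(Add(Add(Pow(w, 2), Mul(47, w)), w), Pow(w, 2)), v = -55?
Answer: -1164625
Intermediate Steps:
Function('r')(w) = Mul(Pow(w, 2), Add(Pow(w, 2), Mul(48, w))) (Function('r')(w) = Mul(Add(Pow(w, 2), Mul(48, w)), Pow(w, 2)) = Mul(Pow(w, 2), Add(Pow(w, 2), Mul(48, w))))
Mul(-1, Function('r')(v)) = Mul(-1, Mul(Pow(-55, 3), Add(48, -55))) = Mul(-1, Mul(-166375, -7)) = Mul(-1, 1164625) = -1164625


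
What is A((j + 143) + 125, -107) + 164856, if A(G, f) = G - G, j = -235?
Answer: 164856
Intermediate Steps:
A(G, f) = 0
A((j + 143) + 125, -107) + 164856 = 0 + 164856 = 164856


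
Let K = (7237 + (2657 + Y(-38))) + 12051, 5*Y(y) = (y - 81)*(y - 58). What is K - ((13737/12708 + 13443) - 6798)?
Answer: 372423169/21180 ≈ 17584.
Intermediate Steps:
Y(y) = (-81 + y)*(-58 + y)/5 (Y(y) = ((y - 81)*(y - 58))/5 = ((-81 + y)*(-58 + y))/5 = (-81 + y)*(-58 + y)/5)
K = 121149/5 (K = (7237 + (2657 + (4698/5 - 139/5*(-38) + (⅕)*(-38)²))) + 12051 = (7237 + (2657 + (4698/5 + 5282/5 + (⅕)*1444))) + 12051 = (7237 + (2657 + (4698/5 + 5282/5 + 1444/5))) + 12051 = (7237 + (2657 + 11424/5)) + 12051 = (7237 + 24709/5) + 12051 = 60894/5 + 12051 = 121149/5 ≈ 24230.)
K - ((13737/12708 + 13443) - 6798) = 121149/5 - ((13737/12708 + 13443) - 6798) = 121149/5 - ((13737*(1/12708) + 13443) - 6798) = 121149/5 - ((4579/4236 + 13443) - 6798) = 121149/5 - (56949127/4236 - 6798) = 121149/5 - 1*28152799/4236 = 121149/5 - 28152799/4236 = 372423169/21180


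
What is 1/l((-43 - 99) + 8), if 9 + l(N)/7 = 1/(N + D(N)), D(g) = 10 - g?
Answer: -10/623 ≈ -0.016051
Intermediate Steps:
l(N) = -623/10 (l(N) = -63 + 7/(N + (10 - N)) = -63 + 7/10 = -623/10)
1/l((-43 - 99) + 8) = 1/(-623/10) = -10/623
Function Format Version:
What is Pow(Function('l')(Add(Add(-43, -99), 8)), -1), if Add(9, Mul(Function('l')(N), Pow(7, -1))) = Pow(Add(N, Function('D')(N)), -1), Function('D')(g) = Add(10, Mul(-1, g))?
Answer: Rational(-10, 623) ≈ -0.016051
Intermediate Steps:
Function('l')(N) = Rational(-623, 10) (Function('l')(N) = Add(-63, Mul(7, Pow(Add(N, Add(10, Mul(-1, N))), -1))) = Add(-63, Mul(7, Pow(10, -1))) = Add(-63, Mul(7, Rational(1, 10))) = Add(-63, Rational(7, 10)) = Rational(-623, 10))
Pow(Function('l')(Add(Add(-43, -99), 8)), -1) = Pow(Rational(-623, 10), -1) = Rational(-10, 623)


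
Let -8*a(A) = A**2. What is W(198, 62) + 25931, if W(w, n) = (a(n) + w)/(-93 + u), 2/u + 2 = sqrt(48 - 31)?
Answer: 5793095743/223378 + 565*sqrt(17)/111689 ≈ 25934.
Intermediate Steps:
u = 2/(-2 + sqrt(17)) (u = 2/(-2 + sqrt(48 - 31)) = 2/(-2 + sqrt(17)) ≈ 0.94202)
a(A) = -A**2/8
W(w, n) = (w - n**2/8)/(-1205/13 + 2*sqrt(17)/13) (W(w, n) = (-n**2/8 + w)/(-93 + (4/13 + 2*sqrt(17)/13)) = (w - n**2/8)/(-1205/13 + 2*sqrt(17)/13))
W(198, 62) + 25931 = (-1*198 + (1/8)*62**2)/(1205/13 - 2*sqrt(17)/13) + 25931 = (-198 + (1/8)*3844)/(1205/13 - 2*sqrt(17)/13) + 25931 = (-198 + 961/2)/(1205/13 - 2*sqrt(17)/13) + 25931 = (565/2)/(1205/13 - 2*sqrt(17)/13) + 25931 = 565/(2*(1205/13 - 2*sqrt(17)/13)) + 25931 = 25931 + 565/(2*(1205/13 - 2*sqrt(17)/13))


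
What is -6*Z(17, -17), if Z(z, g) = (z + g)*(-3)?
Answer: 0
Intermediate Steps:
Z(z, g) = -3*g - 3*z (Z(z, g) = (g + z)*(-3) = -3*g - 3*z)
-6*Z(17, -17) = -6*(-3*(-17) - 3*17) = -6*(51 - 51) = -6*0 = 0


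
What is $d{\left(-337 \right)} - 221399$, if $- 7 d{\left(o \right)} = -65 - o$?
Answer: $- \frac{1550065}{7} \approx -2.2144 \cdot 10^{5}$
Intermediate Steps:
$d{\left(o \right)} = \frac{65}{7} + \frac{o}{7}$ ($d{\left(o \right)} = - \frac{-65 - o}{7} = \frac{65}{7} + \frac{o}{7}$)
$d{\left(-337 \right)} - 221399 = \left(\frac{65}{7} + \frac{1}{7} \left(-337\right)\right) - 221399 = \left(\frac{65}{7} - \frac{337}{7}\right) - 221399 = - \frac{272}{7} - 221399 = - \frac{1550065}{7}$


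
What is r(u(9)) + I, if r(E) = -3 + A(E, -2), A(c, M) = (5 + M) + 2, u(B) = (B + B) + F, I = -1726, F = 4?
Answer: -1724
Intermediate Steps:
u(B) = 4 + 2*B (u(B) = (B + B) + 4 = 2*B + 4 = 4 + 2*B)
A(c, M) = 7 + M
r(E) = 2 (r(E) = -3 + (7 - 2) = -3 + 5 = 2)
r(u(9)) + I = 2 - 1726 = -1724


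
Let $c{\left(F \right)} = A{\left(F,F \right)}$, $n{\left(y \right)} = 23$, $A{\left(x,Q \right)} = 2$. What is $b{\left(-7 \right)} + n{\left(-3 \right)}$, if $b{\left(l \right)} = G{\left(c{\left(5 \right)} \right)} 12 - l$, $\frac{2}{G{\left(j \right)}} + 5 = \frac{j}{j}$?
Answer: $24$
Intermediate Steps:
$c{\left(F \right)} = 2$
$G{\left(j \right)} = - \frac{1}{2}$ ($G{\left(j \right)} = \frac{2}{-5 + \frac{j}{j}} = \frac{2}{-5 + 1} = \frac{2}{-4} = 2 \left(- \frac{1}{4}\right) = - \frac{1}{2}$)
$b{\left(l \right)} = -6 - l$ ($b{\left(l \right)} = \left(- \frac{1}{2}\right) 12 - l = -6 - l$)
$b{\left(-7 \right)} + n{\left(-3 \right)} = \left(-6 - -7\right) + 23 = \left(-6 + 7\right) + 23 = 1 + 23 = 24$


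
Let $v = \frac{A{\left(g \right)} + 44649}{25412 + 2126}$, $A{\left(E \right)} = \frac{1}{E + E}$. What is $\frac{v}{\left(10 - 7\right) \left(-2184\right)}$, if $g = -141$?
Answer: $- \frac{12591017}{50880971232} \approx -0.00024746$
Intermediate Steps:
$A{\left(E \right)} = \frac{1}{2 E}$
$v = \frac{12591017}{7765716}$ ($v = \frac{\frac{1}{2 \left(-141\right)} + 44649}{25412 + 2126} = \frac{\frac{1}{2} \left(- \frac{1}{141}\right) + 44649}{27538} = \left(- \frac{1}{282} + 44649\right) \frac{1}{27538} = \frac{12591017}{282} \cdot \frac{1}{27538} = \frac{12591017}{7765716} \approx 1.6214$)
$\frac{v}{\left(10 - 7\right) \left(-2184\right)} = \frac{12591017}{7765716 \left(10 - 7\right) \left(-2184\right)} = \frac{12591017}{7765716 \cdot 3 \left(-2184\right)} = \frac{12591017}{7765716 \left(-6552\right)} = \frac{12591017}{7765716} \left(- \frac{1}{6552}\right) = - \frac{12591017}{50880971232}$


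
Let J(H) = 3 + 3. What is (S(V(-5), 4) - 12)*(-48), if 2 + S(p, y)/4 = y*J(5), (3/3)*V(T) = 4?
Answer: -3648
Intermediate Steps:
V(T) = 4
J(H) = 6
S(p, y) = -8 + 24*y (S(p, y) = -8 + 4*(y*6) = -8 + 4*(6*y) = -8 + 24*y)
(S(V(-5), 4) - 12)*(-48) = ((-8 + 24*4) - 12)*(-48) = ((-8 + 96) - 12)*(-48) = (88 - 12)*(-48) = 76*(-48) = -3648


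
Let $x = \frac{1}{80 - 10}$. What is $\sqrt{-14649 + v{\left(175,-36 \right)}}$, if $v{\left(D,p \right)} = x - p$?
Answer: $\frac{i \sqrt{71603630}}{70} \approx 120.88 i$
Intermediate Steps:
$x = \frac{1}{70} \approx 0.014286$
$v{\left(D,p \right)} = \frac{1}{70} - p$
$\sqrt{-14649 + v{\left(175,-36 \right)}} = \sqrt{-14649 + \left(\frac{1}{70} - -36\right)} = \sqrt{-14649 + \left(\frac{1}{70} + 36\right)} = \sqrt{-14649 + \frac{2521}{70}} = \sqrt{- \frac{1022909}{70}} = \frac{i \sqrt{71603630}}{70}$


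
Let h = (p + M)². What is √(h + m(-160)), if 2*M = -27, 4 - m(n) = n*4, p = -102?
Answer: √55937/2 ≈ 118.26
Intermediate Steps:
m(n) = 4 - 4*n (m(n) = 4 - n*4 = 4 - 4*n)
M = -27/2 (M = (½)*(-27) = -27/2 ≈ -13.500)
h = 53361/4 (h = (-102 - 27/2)² = (-231/2)² = 53361/4 ≈ 13340.)
√(h + m(-160)) = √(53361/4 + (4 - 4*(-160))) = √(53361/4 + (4 + 640)) = √(53361/4 + 644) = √(55937/4) = √55937/2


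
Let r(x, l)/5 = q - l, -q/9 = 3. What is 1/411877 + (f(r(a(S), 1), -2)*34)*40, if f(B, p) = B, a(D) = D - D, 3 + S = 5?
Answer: -78421380799/411877 ≈ -1.9040e+5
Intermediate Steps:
S = 2 (S = -3 + 5 = 2)
q = -27 (q = -9*3 = -27)
a(D) = 0
r(x, l) = -135 - 5*l (r(x, l) = 5*(-27 - l) = -135 - 5*l)
1/411877 + (f(r(a(S), 1), -2)*34)*40 = 1/411877 + ((-135 - 5*1)*34)*40 = 1/411877 + ((-135 - 5)*34)*40 = 1/411877 - 140*34*40 = 1/411877 - 4760*40 = 1/411877 - 190400 = -78421380799/411877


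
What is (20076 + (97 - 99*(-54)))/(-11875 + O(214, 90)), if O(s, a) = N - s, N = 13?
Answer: -25519/12076 ≈ -2.1132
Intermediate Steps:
O(s, a) = 13 - s
(20076 + (97 - 99*(-54)))/(-11875 + O(214, 90)) = (20076 + (97 - 99*(-54)))/(-11875 + (13 - 1*214)) = (20076 + (97 + 5346))/(-11875 + (13 - 214)) = (20076 + 5443)/(-11875 - 201) = 25519/(-12076) = 25519*(-1/12076) = -25519/12076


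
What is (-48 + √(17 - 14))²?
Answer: (48 - √3)² ≈ 2140.7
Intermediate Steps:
(-48 + √(17 - 14))² = (-48 + √3)²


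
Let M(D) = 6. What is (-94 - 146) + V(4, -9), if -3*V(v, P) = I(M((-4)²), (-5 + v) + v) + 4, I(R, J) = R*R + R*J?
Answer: -778/3 ≈ -259.33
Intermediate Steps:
I(R, J) = R² + J*R
V(v, P) = -10/3 - 4*v (V(v, P) = -(6*(((-5 + v) + v) + 6) + 4)/3 = -(6*((-5 + 2*v) + 6) + 4)/3 = -(6*(1 + 2*v) + 4)/3 = -((6 + 12*v) + 4)/3 = -(10 + 12*v)/3 = -10/3 - 4*v)
(-94 - 146) + V(4, -9) = (-94 - 146) + (-10/3 - 4*4) = -240 + (-10/3 - 16) = -240 - 58/3 = -778/3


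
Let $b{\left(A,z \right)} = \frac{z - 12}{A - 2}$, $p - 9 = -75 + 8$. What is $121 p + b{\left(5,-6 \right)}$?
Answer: $-7024$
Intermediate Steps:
$p = -58$ ($p = 9 + \left(-75 + 8\right) = 9 - 67 = -58$)
$b{\left(A,z \right)} = \frac{-12 + z}{-2 + A}$
$121 p + b{\left(5,-6 \right)} = 121 \left(-58\right) + \frac{-12 - 6}{-2 + 5} = -7018 + \frac{1}{3} \left(-18\right) = -7018 - 6 = -7024$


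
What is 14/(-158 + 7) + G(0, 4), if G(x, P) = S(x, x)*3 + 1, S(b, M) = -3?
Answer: -1222/151 ≈ -8.0927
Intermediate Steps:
G(x, P) = -8 (G(x, P) = -3*3 + 1 = -9 + 1 = -8)
14/(-158 + 7) + G(0, 4) = 14/(-158 + 7) - 8 = 14/(-151) - 8 = 14*(-1/151) - 8 = -14/151 - 8 = -1222/151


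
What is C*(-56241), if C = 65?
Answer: -3655665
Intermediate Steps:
C*(-56241) = 65*(-56241) = -3655665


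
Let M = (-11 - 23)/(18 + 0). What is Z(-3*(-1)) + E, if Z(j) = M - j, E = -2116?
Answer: -19088/9 ≈ -2120.9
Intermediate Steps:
M = -17/9 (M = -34/18 = -34*1/18 = -17/9 ≈ -1.8889)
Z(j) = -17/9 - j
Z(-3*(-1)) + E = (-17/9 - (-3)*(-1)) - 2116 = (-17/9 - 1*3) - 2116 = (-17/9 - 3) - 2116 = -44/9 - 2116 = -19088/9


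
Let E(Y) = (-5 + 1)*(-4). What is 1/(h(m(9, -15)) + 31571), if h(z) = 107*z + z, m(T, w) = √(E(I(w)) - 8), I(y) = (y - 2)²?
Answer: 31571/996634729 - 216*√2/996634729 ≈ 3.1371e-5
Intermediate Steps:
I(y) = (-2 + y)²
E(Y) = 16 (E(Y) = -4*(-4) = 16)
m(T, w) = 2*√2 (m(T, w) = √(16 - 8) = √8 = 2*√2)
h(z) = 108*z
1/(h(m(9, -15)) + 31571) = 1/(108*(2*√2) + 31571) = 1/(216*√2 + 31571) = 1/(31571 + 216*√2)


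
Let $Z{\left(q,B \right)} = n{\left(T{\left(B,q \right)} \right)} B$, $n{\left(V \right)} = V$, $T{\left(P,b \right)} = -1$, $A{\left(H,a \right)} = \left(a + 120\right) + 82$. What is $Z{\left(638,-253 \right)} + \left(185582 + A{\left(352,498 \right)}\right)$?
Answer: $186535$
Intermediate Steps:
$A{\left(H,a \right)} = 202 + a$ ($A{\left(H,a \right)} = \left(120 + a\right) + 82 = 202 + a$)
$Z{\left(q,B \right)} = - B$
$Z{\left(638,-253 \right)} + \left(185582 + A{\left(352,498 \right)}\right) = \left(-1\right) \left(-253\right) + \left(185582 + \left(202 + 498\right)\right) = 253 + \left(185582 + 700\right) = 253 + 186282 = 186535$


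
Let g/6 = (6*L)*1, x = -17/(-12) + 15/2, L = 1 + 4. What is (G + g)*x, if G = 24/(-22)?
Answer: 17548/11 ≈ 1595.3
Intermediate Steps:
L = 5
x = 107/12 (x = -17*(-1/12) + 15*(½) = 17/12 + 15/2 = 107/12 ≈ 8.9167)
g = 180 (g = 6*((6*5)*1) = 6*(30*1) = 6*30 = 180)
G = -12/11 (G = 24*(-1/22) = -12/11 ≈ -1.0909)
(G + g)*x = (-12/11 + 180)*(107/12) = (1968/11)*(107/12) = 17548/11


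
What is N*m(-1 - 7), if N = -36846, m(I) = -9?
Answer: 331614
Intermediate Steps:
N*m(-1 - 7) = -36846*(-9) = 331614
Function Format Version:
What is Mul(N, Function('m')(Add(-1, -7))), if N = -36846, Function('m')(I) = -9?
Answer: 331614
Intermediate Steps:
Mul(N, Function('m')(Add(-1, -7))) = Mul(-36846, -9) = 331614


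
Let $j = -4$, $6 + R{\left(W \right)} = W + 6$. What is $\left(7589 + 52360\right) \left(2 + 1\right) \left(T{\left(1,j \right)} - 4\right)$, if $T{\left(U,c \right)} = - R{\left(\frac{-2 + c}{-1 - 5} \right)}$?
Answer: $-899235$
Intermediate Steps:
$R{\left(W \right)} = W$ ($R{\left(W \right)} = -6 + \left(W + 6\right) = -6 + \left(6 + W\right) = W$)
$T{\left(U,c \right)} = - \frac{1}{3} + \frac{c}{6}$ ($T{\left(U,c \right)} = - \frac{-2 + c}{-1 - 5} = - \frac{-2 + c}{-6} = - \frac{\left(-2 + c\right) \left(-1\right)}{6} = - (\frac{1}{3} - \frac{c}{6}) = - \frac{1}{3} + \frac{c}{6}$)
$\left(7589 + 52360\right) \left(2 + 1\right) \left(T{\left(1,j \right)} - 4\right) = \left(7589 + 52360\right) \left(2 + 1\right) \left(\left(- \frac{1}{3} + \frac{1}{6} \left(-4\right)\right) - 4\right) = 59949 \cdot 3 \left(\left(- \frac{1}{3} - \frac{2}{3}\right) - 4\right) = 59949 \cdot 3 \left(-1 - 4\right) = 59949 \cdot 3 \left(-5\right) = 59949 \left(-15\right) = -899235$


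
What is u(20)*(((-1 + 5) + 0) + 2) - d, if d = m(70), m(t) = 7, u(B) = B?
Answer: 113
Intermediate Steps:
d = 7
u(20)*(((-1 + 5) + 0) + 2) - d = 20*(((-1 + 5) + 0) + 2) - 1*7 = 20*((4 + 0) + 2) - 7 = 20*(4 + 2) - 7 = 20*6 - 7 = 120 - 7 = 113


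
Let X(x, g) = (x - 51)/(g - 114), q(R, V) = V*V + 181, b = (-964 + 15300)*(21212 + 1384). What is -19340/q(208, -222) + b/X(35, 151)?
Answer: -7410871946524/9893 ≈ -7.4910e+8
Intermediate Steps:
b = 323936256 (b = 14336*22596 = 323936256)
q(R, V) = 181 + V² (q(R, V) = V² + 181 = 181 + V²)
X(x, g) = (-51 + x)/(-114 + g)
-19340/q(208, -222) + b/X(35, 151) = -19340/(181 + (-222)²) + 323936256/(((-51 + 35)/(-114 + 151))) = -19340/(181 + 49284) + 323936256/((-16/37)) = -19340/49465 + 323936256/(((1/37)*(-16))) = -19340*1/49465 + 323936256/(-16/37) = -3868/9893 + 323936256*(-37/16) = -3868/9893 - 749102592 = -7410871946524/9893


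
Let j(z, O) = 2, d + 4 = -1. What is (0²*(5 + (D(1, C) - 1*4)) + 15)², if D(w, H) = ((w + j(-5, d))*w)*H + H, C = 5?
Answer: 225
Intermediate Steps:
d = -5 (d = -4 - 1 = -5)
D(w, H) = H + H*w*(2 + w) (D(w, H) = ((w + 2)*w)*H + H = ((2 + w)*w)*H + H = (w*(2 + w))*H + H = H*w*(2 + w) + H = H + H*w*(2 + w))
(0²*(5 + (D(1, C) - 1*4)) + 15)² = (0²*(5 + (5*(1 + 1² + 2*1) - 1*4)) + 15)² = (0*(5 + (5*(1 + 1 + 2) - 4)) + 15)² = (0*(5 + (5*4 - 4)) + 15)² = (0*(5 + (20 - 4)) + 15)² = (0*(5 + 16) + 15)² = (0*21 + 15)² = (0 + 15)² = 15² = 225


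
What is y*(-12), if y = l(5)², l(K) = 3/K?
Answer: -108/25 ≈ -4.3200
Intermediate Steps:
y = 9/25 (y = (3/5)² = (3*(⅕))² = (⅗)² = 9/25 ≈ 0.36000)
y*(-12) = (9/25)*(-12) = -108/25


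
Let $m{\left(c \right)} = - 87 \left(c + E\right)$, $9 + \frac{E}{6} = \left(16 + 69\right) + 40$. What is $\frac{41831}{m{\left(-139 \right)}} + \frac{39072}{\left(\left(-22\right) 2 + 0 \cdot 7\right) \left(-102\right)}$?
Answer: $\frac{6460805}{823803} \approx 7.8427$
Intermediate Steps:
$E = 696$ ($E = -54 + 6 \left(\left(16 + 69\right) + 40\right) = -54 + 6 \left(85 + 40\right) = -54 + 6 \cdot 125 = -54 + 750 = 696$)
$m{\left(c \right)} = -60552 - 87 c$ ($m{\left(c \right)} = - 87 \left(c + 696\right) = - 87 \left(696 + c\right) = -60552 - 87 c$)
$\frac{41831}{m{\left(-139 \right)}} + \frac{39072}{\left(\left(-22\right) 2 + 0 \cdot 7\right) \left(-102\right)} = \frac{41831}{-60552 - -12093} + \frac{39072}{\left(\left(-22\right) 2 + 0 \cdot 7\right) \left(-102\right)} = \frac{41831}{-60552 + 12093} + \frac{39072}{\left(-44 + 0\right) \left(-102\right)} = \frac{41831}{-48459} + \frac{39072}{\left(-44\right) \left(-102\right)} = 41831 \left(- \frac{1}{48459}\right) + \frac{39072}{4488} = - \frac{41831}{48459} + 39072 \cdot \frac{1}{4488} = - \frac{41831}{48459} + \frac{148}{17} = \frac{6460805}{823803}$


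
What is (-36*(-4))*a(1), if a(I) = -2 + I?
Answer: -144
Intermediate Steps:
(-36*(-4))*a(1) = (-36*(-4))*(-2 + 1) = 144*(-1) = -144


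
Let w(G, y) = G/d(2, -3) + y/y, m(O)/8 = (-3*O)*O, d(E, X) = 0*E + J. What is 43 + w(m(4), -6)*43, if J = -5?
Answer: 16942/5 ≈ 3388.4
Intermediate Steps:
d(E, X) = -5 (d(E, X) = 0*E - 5 = 0 - 5 = -5)
m(O) = -24*O² (m(O) = 8*((-3*O)*O) = 8*(-3*O²) = -24*O²)
w(G, y) = 1 - G/5 (w(G, y) = G/(-5) + y/y = G*(-⅕) + 1 = -G/5 + 1 = 1 - G/5)
43 + w(m(4), -6)*43 = 43 + (1 - (-24)*4²/5)*43 = 43 + (1 - (-24)*16/5)*43 = 43 + (1 - ⅕*(-384))*43 = 43 + (1 + 384/5)*43 = 43 + (389/5)*43 = 43 + 16727/5 = 16942/5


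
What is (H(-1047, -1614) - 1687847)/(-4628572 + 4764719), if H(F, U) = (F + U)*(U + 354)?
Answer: 1665013/136147 ≈ 12.230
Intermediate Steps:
H(F, U) = (354 + U)*(F + U) (H(F, U) = (F + U)*(354 + U) = (354 + U)*(F + U))
(H(-1047, -1614) - 1687847)/(-4628572 + 4764719) = (((-1614)² + 354*(-1047) + 354*(-1614) - 1047*(-1614)) - 1687847)/(-4628572 + 4764719) = ((2604996 - 370638 - 571356 + 1689858) - 1687847)/136147 = (3352860 - 1687847)*(1/136147) = 1665013*(1/136147) = 1665013/136147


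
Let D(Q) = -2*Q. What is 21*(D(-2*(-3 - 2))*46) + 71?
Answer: -19249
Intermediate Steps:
21*(D(-2*(-3 - 2))*46) + 71 = 21*(-(-4)*(-3 - 2)*46) + 71 = 21*(-(-4)*(-5)*46) + 71 = 21*(-2*10*46) + 71 = 21*(-20*46) + 71 = 21*(-920) + 71 = -19320 + 71 = -19249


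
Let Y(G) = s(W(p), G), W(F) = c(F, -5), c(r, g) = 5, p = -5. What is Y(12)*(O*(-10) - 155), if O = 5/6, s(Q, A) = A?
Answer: -1960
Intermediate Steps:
W(F) = 5
Y(G) = G
O = ⅚ (O = 5*(⅙) = ⅚ ≈ 0.83333)
Y(12)*(O*(-10) - 155) = 12*((⅚)*(-10) - 155) = 12*(-25/3 - 155) = 12*(-490/3) = -1960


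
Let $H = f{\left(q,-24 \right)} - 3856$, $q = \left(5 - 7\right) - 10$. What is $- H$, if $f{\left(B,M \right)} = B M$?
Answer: $3568$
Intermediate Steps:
$q = -12$ ($q = -2 - 10 = -12$)
$H = -3568$ ($H = \left(-12\right) \left(-24\right) - 3856 = 288 - 3856 = -3568$)
$- H = \left(-1\right) \left(-3568\right) = 3568$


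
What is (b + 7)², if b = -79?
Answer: 5184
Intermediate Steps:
(b + 7)² = (-79 + 7)² = (-72)² = 5184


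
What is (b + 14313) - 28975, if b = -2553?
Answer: -17215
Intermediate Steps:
(b + 14313) - 28975 = (-2553 + 14313) - 28975 = 11760 - 28975 = -17215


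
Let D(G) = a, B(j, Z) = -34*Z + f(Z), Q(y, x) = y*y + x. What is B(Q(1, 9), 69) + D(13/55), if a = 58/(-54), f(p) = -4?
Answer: -63479/27 ≈ -2351.1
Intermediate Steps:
Q(y, x) = x + y² (Q(y, x) = y² + x = x + y²)
B(j, Z) = -4 - 34*Z (B(j, Z) = -34*Z - 4 = -4 - 34*Z)
a = -29/27 (a = 58*(-1/54) = -29/27 ≈ -1.0741)
D(G) = -29/27
B(Q(1, 9), 69) + D(13/55) = (-4 - 34*69) - 29/27 = (-4 - 2346) - 29/27 = -2350 - 29/27 = -63479/27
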